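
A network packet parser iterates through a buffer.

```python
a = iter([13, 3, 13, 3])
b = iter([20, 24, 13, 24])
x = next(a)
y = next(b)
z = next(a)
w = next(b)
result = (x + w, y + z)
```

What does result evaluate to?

Step 1: a iterates [13, 3, 13, 3], b iterates [20, 24, 13, 24].
Step 2: x = next(a) = 13, y = next(b) = 20.
Step 3: z = next(a) = 3, w = next(b) = 24.
Step 4: result = (13 + 24, 20 + 3) = (37, 23).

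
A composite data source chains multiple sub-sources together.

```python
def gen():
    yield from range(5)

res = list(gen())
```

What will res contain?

Step 1: yield from delegates to the iterable, yielding each element.
Step 2: Collected values: [0, 1, 2, 3, 4].
Therefore res = [0, 1, 2, 3, 4].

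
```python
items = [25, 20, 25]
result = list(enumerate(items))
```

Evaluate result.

Step 1: enumerate pairs each element with its index:
  (0, 25)
  (1, 20)
  (2, 25)
Therefore result = [(0, 25), (1, 20), (2, 25)].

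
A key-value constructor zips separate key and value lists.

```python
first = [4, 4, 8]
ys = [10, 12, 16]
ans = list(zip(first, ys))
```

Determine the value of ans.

Step 1: zip pairs elements at same index:
  Index 0: (4, 10)
  Index 1: (4, 12)
  Index 2: (8, 16)
Therefore ans = [(4, 10), (4, 12), (8, 16)].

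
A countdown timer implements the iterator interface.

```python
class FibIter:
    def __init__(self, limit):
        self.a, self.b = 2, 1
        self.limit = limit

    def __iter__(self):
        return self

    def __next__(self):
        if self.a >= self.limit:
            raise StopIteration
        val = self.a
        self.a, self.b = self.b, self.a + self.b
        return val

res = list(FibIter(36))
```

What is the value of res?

Step 1: Fibonacci-like sequence (a=2, b=1) until >= 36:
  Yield 2, then a,b = 1,3
  Yield 1, then a,b = 3,4
  Yield 3, then a,b = 4,7
  Yield 4, then a,b = 7,11
  Yield 7, then a,b = 11,18
  Yield 11, then a,b = 18,29
  Yield 18, then a,b = 29,47
  Yield 29, then a,b = 47,76
Step 2: 47 >= 36, stop.
Therefore res = [2, 1, 3, 4, 7, 11, 18, 29].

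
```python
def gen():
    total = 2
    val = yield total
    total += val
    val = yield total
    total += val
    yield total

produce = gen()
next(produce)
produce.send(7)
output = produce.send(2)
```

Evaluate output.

Step 1: next() -> yield total=2.
Step 2: send(7) -> val=7, total = 2+7 = 9, yield 9.
Step 3: send(2) -> val=2, total = 9+2 = 11, yield 11.
Therefore output = 11.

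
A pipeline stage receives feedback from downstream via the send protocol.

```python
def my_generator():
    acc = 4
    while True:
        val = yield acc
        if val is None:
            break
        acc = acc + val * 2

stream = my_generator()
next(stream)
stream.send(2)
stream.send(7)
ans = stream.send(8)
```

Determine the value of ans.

Step 1: next() -> yield acc=4.
Step 2: send(2) -> val=2, acc = 4 + 2*2 = 8, yield 8.
Step 3: send(7) -> val=7, acc = 8 + 7*2 = 22, yield 22.
Step 4: send(8) -> val=8, acc = 22 + 8*2 = 38, yield 38.
Therefore ans = 38.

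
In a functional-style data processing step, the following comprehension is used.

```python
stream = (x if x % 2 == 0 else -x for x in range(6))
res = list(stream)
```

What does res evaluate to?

Step 1: For each x in range(6), yield x if even, else -x:
  x=0: even, yield 0
  x=1: odd, yield -1
  x=2: even, yield 2
  x=3: odd, yield -3
  x=4: even, yield 4
  x=5: odd, yield -5
Therefore res = [0, -1, 2, -3, 4, -5].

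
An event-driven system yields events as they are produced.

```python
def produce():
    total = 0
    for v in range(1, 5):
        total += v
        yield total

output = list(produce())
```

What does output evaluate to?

Step 1: Generator accumulates running sum:
  v=1: total = 1, yield 1
  v=2: total = 3, yield 3
  v=3: total = 6, yield 6
  v=4: total = 10, yield 10
Therefore output = [1, 3, 6, 10].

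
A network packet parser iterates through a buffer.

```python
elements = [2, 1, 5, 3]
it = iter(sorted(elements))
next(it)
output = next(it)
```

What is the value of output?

Step 1: sorted([2, 1, 5, 3]) = [1, 2, 3, 5].
Step 2: Create iterator and skip 1 elements.
Step 3: next() returns 2.
Therefore output = 2.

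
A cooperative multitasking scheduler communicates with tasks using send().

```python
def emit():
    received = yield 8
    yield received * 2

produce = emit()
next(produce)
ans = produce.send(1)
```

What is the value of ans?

Step 1: next(produce) advances to first yield, producing 8.
Step 2: send(1) resumes, received = 1.
Step 3: yield received * 2 = 1 * 2 = 2.
Therefore ans = 2.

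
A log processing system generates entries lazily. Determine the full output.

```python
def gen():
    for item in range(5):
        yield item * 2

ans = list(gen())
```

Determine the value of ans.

Step 1: For each item in range(5), yield item * 2:
  item=0: yield 0 * 2 = 0
  item=1: yield 1 * 2 = 2
  item=2: yield 2 * 2 = 4
  item=3: yield 3 * 2 = 6
  item=4: yield 4 * 2 = 8
Therefore ans = [0, 2, 4, 6, 8].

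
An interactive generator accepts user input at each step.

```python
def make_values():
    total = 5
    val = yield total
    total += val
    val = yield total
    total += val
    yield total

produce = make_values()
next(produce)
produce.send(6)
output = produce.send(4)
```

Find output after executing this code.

Step 1: next() -> yield total=5.
Step 2: send(6) -> val=6, total = 5+6 = 11, yield 11.
Step 3: send(4) -> val=4, total = 11+4 = 15, yield 15.
Therefore output = 15.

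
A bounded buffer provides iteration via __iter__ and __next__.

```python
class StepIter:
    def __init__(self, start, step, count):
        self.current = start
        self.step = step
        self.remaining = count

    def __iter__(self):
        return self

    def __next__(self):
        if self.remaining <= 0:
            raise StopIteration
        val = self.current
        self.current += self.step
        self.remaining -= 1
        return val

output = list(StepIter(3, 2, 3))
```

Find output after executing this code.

Step 1: StepIter starts at 3, increments by 2, for 3 steps:
  Yield 3, then current += 2
  Yield 5, then current += 2
  Yield 7, then current += 2
Therefore output = [3, 5, 7].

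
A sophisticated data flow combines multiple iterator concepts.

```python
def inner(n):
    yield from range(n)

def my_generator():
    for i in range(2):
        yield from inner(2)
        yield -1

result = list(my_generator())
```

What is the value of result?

Step 1: For each i in range(2):
  i=0: yield from inner(2) -> [0, 1], then yield -1
  i=1: yield from inner(2) -> [0, 1], then yield -1
Therefore result = [0, 1, -1, 0, 1, -1].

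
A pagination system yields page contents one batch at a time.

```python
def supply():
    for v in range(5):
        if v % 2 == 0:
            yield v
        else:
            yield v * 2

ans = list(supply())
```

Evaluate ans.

Step 1: For each v in range(5), yield v if even, else v*2:
  v=0 (even): yield 0
  v=1 (odd): yield 1*2 = 2
  v=2 (even): yield 2
  v=3 (odd): yield 3*2 = 6
  v=4 (even): yield 4
Therefore ans = [0, 2, 2, 6, 4].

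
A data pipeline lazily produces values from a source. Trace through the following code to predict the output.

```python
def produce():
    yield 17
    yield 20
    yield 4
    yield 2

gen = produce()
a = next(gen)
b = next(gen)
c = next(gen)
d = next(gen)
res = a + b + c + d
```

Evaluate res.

Step 1: Create generator and consume all values:
  a = next(gen) = 17
  b = next(gen) = 20
  c = next(gen) = 4
  d = next(gen) = 2
Step 2: res = 17 + 20 + 4 + 2 = 43.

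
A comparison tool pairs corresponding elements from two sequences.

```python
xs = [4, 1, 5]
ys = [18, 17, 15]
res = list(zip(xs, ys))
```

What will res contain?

Step 1: zip pairs elements at same index:
  Index 0: (4, 18)
  Index 1: (1, 17)
  Index 2: (5, 15)
Therefore res = [(4, 18), (1, 17), (5, 15)].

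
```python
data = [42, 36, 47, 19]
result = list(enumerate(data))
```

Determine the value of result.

Step 1: enumerate pairs each element with its index:
  (0, 42)
  (1, 36)
  (2, 47)
  (3, 19)
Therefore result = [(0, 42), (1, 36), (2, 47), (3, 19)].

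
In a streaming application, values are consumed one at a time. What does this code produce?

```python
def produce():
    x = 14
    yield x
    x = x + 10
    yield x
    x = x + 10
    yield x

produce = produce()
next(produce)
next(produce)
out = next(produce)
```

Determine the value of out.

Step 1: Trace through generator execution:
  Yield 1: x starts at 14, yield 14
  Yield 2: x = 14 + 10 = 24, yield 24
  Yield 3: x = 24 + 10 = 34, yield 34
Step 2: First next() gets 14, second next() gets the second value, third next() yields 34.
Therefore out = 34.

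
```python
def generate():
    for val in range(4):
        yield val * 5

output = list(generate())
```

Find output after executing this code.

Step 1: For each val in range(4), yield val * 5:
  val=0: yield 0 * 5 = 0
  val=1: yield 1 * 5 = 5
  val=2: yield 2 * 5 = 10
  val=3: yield 3 * 5 = 15
Therefore output = [0, 5, 10, 15].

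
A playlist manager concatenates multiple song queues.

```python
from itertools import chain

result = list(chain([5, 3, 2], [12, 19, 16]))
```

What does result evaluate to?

Step 1: chain() concatenates iterables: [5, 3, 2] + [12, 19, 16].
Therefore result = [5, 3, 2, 12, 19, 16].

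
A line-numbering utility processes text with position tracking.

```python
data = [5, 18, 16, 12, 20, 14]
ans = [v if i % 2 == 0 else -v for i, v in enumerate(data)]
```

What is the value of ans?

Step 1: For each (i, v), keep v if i is even, negate if odd:
  i=0 (even): keep 5
  i=1 (odd): negate to -18
  i=2 (even): keep 16
  i=3 (odd): negate to -12
  i=4 (even): keep 20
  i=5 (odd): negate to -14
Therefore ans = [5, -18, 16, -12, 20, -14].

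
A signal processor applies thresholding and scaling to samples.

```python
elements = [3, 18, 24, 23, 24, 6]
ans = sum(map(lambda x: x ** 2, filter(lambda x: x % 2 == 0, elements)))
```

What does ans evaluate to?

Step 1: Filter even numbers from [3, 18, 24, 23, 24, 6]: [18, 24, 24, 6]
Step 2: Square each: [324, 576, 576, 36]
Step 3: Sum = 1512.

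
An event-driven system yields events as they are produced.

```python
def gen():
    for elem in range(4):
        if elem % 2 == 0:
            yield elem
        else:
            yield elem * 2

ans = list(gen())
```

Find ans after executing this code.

Step 1: For each elem in range(4), yield elem if even, else elem*2:
  elem=0 (even): yield 0
  elem=1 (odd): yield 1*2 = 2
  elem=2 (even): yield 2
  elem=3 (odd): yield 3*2 = 6
Therefore ans = [0, 2, 2, 6].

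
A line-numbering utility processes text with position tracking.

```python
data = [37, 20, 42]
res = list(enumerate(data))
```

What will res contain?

Step 1: enumerate pairs each element with its index:
  (0, 37)
  (1, 20)
  (2, 42)
Therefore res = [(0, 37), (1, 20), (2, 42)].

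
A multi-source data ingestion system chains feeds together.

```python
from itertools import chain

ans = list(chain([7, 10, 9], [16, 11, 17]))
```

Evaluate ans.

Step 1: chain() concatenates iterables: [7, 10, 9] + [16, 11, 17].
Therefore ans = [7, 10, 9, 16, 11, 17].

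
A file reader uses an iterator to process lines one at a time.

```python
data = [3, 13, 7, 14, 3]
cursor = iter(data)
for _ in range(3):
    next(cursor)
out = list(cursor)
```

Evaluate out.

Step 1: Create iterator over [3, 13, 7, 14, 3].
Step 2: Advance 3 positions (consuming [3, 13, 7]).
Step 3: list() collects remaining elements: [14, 3].
Therefore out = [14, 3].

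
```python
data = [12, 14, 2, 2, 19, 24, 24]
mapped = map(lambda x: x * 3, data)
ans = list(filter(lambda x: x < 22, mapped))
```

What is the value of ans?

Step 1: Map x * 3:
  12 -> 36
  14 -> 42
  2 -> 6
  2 -> 6
  19 -> 57
  24 -> 72
  24 -> 72
Step 2: Filter for < 22:
  36: removed
  42: removed
  6: kept
  6: kept
  57: removed
  72: removed
  72: removed
Therefore ans = [6, 6].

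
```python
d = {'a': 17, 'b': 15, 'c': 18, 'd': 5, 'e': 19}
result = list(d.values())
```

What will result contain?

Step 1: d.values() returns the dictionary values in insertion order.
Therefore result = [17, 15, 18, 5, 19].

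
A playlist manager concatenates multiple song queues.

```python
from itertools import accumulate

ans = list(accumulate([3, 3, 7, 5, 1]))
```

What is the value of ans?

Step 1: accumulate computes running sums:
  + 3 = 3
  + 3 = 6
  + 7 = 13
  + 5 = 18
  + 1 = 19
Therefore ans = [3, 6, 13, 18, 19].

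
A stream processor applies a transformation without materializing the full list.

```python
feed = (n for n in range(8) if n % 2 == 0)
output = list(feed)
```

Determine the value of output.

Step 1: Filter range(8) keeping only even values:
  n=0: even, included
  n=1: odd, excluded
  n=2: even, included
  n=3: odd, excluded
  n=4: even, included
  n=5: odd, excluded
  n=6: even, included
  n=7: odd, excluded
Therefore output = [0, 2, 4, 6].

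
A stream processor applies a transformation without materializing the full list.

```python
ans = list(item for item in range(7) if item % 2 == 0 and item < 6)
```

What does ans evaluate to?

Step 1: Filter range(7) where item % 2 == 0 and item < 6:
  item=0: both conditions met, included
  item=1: excluded (1 % 2 != 0)
  item=2: both conditions met, included
  item=3: excluded (3 % 2 != 0)
  item=4: both conditions met, included
  item=5: excluded (5 % 2 != 0)
  item=6: excluded (6 >= 6)
Therefore ans = [0, 2, 4].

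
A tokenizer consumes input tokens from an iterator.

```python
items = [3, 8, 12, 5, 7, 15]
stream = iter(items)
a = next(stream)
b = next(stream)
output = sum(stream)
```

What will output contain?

Step 1: Create iterator over [3, 8, 12, 5, 7, 15].
Step 2: a = next() = 3, b = next() = 8.
Step 3: sum() of remaining [12, 5, 7, 15] = 39.
Therefore output = 39.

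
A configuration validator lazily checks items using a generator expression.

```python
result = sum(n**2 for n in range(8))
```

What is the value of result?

Step 1: Compute n**2 for each n in range(8):
  n=0: 0**2 = 0
  n=1: 1**2 = 1
  n=2: 2**2 = 4
  n=3: 3**2 = 9
  n=4: 4**2 = 16
  n=5: 5**2 = 25
  n=6: 6**2 = 36
  n=7: 7**2 = 49
Step 2: sum = 0 + 1 + 4 + 9 + 16 + 25 + 36 + 49 = 140.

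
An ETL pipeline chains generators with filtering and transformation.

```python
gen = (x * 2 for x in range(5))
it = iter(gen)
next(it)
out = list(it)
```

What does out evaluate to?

Step 1: Generator produces [0, 2, 4, 6, 8].
Step 2: next(it) consumes first element (0).
Step 3: list(it) collects remaining: [2, 4, 6, 8].
Therefore out = [2, 4, 6, 8].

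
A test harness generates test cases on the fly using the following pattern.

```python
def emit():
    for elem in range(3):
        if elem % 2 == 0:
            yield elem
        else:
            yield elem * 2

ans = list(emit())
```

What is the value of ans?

Step 1: For each elem in range(3), yield elem if even, else elem*2:
  elem=0 (even): yield 0
  elem=1 (odd): yield 1*2 = 2
  elem=2 (even): yield 2
Therefore ans = [0, 2, 2].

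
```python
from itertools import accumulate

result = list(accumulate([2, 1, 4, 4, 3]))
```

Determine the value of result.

Step 1: accumulate computes running sums:
  + 2 = 2
  + 1 = 3
  + 4 = 7
  + 4 = 11
  + 3 = 14
Therefore result = [2, 3, 7, 11, 14].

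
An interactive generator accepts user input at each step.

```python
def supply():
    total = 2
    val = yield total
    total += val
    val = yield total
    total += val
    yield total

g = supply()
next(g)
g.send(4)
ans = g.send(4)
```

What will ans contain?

Step 1: next() -> yield total=2.
Step 2: send(4) -> val=4, total = 2+4 = 6, yield 6.
Step 3: send(4) -> val=4, total = 6+4 = 10, yield 10.
Therefore ans = 10.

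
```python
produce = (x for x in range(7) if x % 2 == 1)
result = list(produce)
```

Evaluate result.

Step 1: Filter range(7) keeping only odd values:
  x=0: even, excluded
  x=1: odd, included
  x=2: even, excluded
  x=3: odd, included
  x=4: even, excluded
  x=5: odd, included
  x=6: even, excluded
Therefore result = [1, 3, 5].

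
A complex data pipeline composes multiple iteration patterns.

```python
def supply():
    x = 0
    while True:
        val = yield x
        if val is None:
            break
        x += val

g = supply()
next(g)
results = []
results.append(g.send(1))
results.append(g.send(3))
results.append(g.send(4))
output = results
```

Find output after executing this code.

Step 1: next(g) -> yield 0.
Step 2: send(1) -> x = 1, yield 1.
Step 3: send(3) -> x = 4, yield 4.
Step 4: send(4) -> x = 8, yield 8.
Therefore output = [1, 4, 8].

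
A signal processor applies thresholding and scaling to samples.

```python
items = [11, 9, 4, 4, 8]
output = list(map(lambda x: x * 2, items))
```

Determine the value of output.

Step 1: Apply lambda x: x * 2 to each element:
  11 -> 22
  9 -> 18
  4 -> 8
  4 -> 8
  8 -> 16
Therefore output = [22, 18, 8, 8, 16].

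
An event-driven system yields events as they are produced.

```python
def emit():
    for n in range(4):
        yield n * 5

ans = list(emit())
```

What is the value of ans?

Step 1: For each n in range(4), yield n * 5:
  n=0: yield 0 * 5 = 0
  n=1: yield 1 * 5 = 5
  n=2: yield 2 * 5 = 10
  n=3: yield 3 * 5 = 15
Therefore ans = [0, 5, 10, 15].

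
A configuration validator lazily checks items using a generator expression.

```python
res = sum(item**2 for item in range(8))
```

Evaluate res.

Step 1: Compute item**2 for each item in range(8):
  item=0: 0**2 = 0
  item=1: 1**2 = 1
  item=2: 2**2 = 4
  item=3: 3**2 = 9
  item=4: 4**2 = 16
  item=5: 5**2 = 25
  item=6: 6**2 = 36
  item=7: 7**2 = 49
Step 2: sum = 0 + 1 + 4 + 9 + 16 + 25 + 36 + 49 = 140.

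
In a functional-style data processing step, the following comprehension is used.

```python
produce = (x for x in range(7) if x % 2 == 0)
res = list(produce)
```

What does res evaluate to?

Step 1: Filter range(7) keeping only even values:
  x=0: even, included
  x=1: odd, excluded
  x=2: even, included
  x=3: odd, excluded
  x=4: even, included
  x=5: odd, excluded
  x=6: even, included
Therefore res = [0, 2, 4, 6].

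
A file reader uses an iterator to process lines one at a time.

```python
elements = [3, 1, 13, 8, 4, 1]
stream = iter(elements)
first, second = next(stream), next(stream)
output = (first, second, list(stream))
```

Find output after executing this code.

Step 1: Create iterator over [3, 1, 13, 8, 4, 1].
Step 2: first = 3, second = 1.
Step 3: Remaining elements: [13, 8, 4, 1].
Therefore output = (3, 1, [13, 8, 4, 1]).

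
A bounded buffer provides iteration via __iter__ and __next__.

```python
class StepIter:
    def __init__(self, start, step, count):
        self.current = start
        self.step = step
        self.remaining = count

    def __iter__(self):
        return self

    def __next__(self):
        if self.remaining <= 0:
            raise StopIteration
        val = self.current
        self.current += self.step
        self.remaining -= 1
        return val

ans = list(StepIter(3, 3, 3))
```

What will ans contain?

Step 1: StepIter starts at 3, increments by 3, for 3 steps:
  Yield 3, then current += 3
  Yield 6, then current += 3
  Yield 9, then current += 3
Therefore ans = [3, 6, 9].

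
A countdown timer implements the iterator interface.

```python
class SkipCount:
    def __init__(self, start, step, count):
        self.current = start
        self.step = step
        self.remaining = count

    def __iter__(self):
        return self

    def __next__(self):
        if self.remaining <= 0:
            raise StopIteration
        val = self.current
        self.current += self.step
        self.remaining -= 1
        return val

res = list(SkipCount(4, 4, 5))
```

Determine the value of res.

Step 1: SkipCount starts at 4, increments by 4, for 5 steps:
  Yield 4, then current += 4
  Yield 8, then current += 4
  Yield 12, then current += 4
  Yield 16, then current += 4
  Yield 20, then current += 4
Therefore res = [4, 8, 12, 16, 20].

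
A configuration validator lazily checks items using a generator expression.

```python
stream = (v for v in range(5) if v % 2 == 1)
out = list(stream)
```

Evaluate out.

Step 1: Filter range(5) keeping only odd values:
  v=0: even, excluded
  v=1: odd, included
  v=2: even, excluded
  v=3: odd, included
  v=4: even, excluded
Therefore out = [1, 3].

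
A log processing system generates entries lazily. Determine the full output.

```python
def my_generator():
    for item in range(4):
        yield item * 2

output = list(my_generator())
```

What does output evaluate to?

Step 1: For each item in range(4), yield item * 2:
  item=0: yield 0 * 2 = 0
  item=1: yield 1 * 2 = 2
  item=2: yield 2 * 2 = 4
  item=3: yield 3 * 2 = 6
Therefore output = [0, 2, 4, 6].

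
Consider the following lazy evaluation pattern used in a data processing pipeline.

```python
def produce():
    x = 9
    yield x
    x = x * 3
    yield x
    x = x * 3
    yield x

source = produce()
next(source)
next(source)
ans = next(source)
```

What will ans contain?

Step 1: Trace through generator execution:
  Yield 1: x starts at 9, yield 9
  Yield 2: x = 9 * 3 = 27, yield 27
  Yield 3: x = 27 * 3 = 81, yield 81
Step 2: First next() gets 9, second next() gets the second value, third next() yields 81.
Therefore ans = 81.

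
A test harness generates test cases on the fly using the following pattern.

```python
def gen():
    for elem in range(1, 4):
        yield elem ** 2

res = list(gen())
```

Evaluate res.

Step 1: For each elem in range(1, 4), yield elem**2:
  elem=1: yield 1**2 = 1
  elem=2: yield 2**2 = 4
  elem=3: yield 3**2 = 9
Therefore res = [1, 4, 9].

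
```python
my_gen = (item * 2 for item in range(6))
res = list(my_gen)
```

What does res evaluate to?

Step 1: For each item in range(6), compute item*2:
  item=0: 0*2 = 0
  item=1: 1*2 = 2
  item=2: 2*2 = 4
  item=3: 3*2 = 6
  item=4: 4*2 = 8
  item=5: 5*2 = 10
Therefore res = [0, 2, 4, 6, 8, 10].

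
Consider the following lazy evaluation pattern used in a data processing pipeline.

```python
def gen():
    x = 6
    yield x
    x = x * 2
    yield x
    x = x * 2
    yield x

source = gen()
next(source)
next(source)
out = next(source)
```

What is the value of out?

Step 1: Trace through generator execution:
  Yield 1: x starts at 6, yield 6
  Yield 2: x = 6 * 2 = 12, yield 12
  Yield 3: x = 12 * 2 = 24, yield 24
Step 2: First next() gets 6, second next() gets the second value, third next() yields 24.
Therefore out = 24.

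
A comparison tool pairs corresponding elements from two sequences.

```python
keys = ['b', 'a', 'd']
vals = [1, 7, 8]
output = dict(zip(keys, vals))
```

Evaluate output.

Step 1: zip pairs keys with values:
  'b' -> 1
  'a' -> 7
  'd' -> 8
Therefore output = {'b': 1, 'a': 7, 'd': 8}.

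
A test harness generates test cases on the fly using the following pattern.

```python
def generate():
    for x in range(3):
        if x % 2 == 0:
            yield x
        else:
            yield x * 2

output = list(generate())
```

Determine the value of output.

Step 1: For each x in range(3), yield x if even, else x*2:
  x=0 (even): yield 0
  x=1 (odd): yield 1*2 = 2
  x=2 (even): yield 2
Therefore output = [0, 2, 2].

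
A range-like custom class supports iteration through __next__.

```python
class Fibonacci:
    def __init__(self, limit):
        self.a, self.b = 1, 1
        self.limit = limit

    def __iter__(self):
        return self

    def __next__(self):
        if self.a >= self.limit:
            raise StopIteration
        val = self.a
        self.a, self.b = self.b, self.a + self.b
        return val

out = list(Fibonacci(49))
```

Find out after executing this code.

Step 1: Fibonacci-like sequence (a=1, b=1) until >= 49:
  Yield 1, then a,b = 1,2
  Yield 1, then a,b = 2,3
  Yield 2, then a,b = 3,5
  Yield 3, then a,b = 5,8
  Yield 5, then a,b = 8,13
  Yield 8, then a,b = 13,21
  Yield 13, then a,b = 21,34
  Yield 21, then a,b = 34,55
  Yield 34, then a,b = 55,89
Step 2: 55 >= 49, stop.
Therefore out = [1, 1, 2, 3, 5, 8, 13, 21, 34].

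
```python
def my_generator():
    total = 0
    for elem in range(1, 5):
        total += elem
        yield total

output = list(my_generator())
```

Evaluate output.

Step 1: Generator accumulates running sum:
  elem=1: total = 1, yield 1
  elem=2: total = 3, yield 3
  elem=3: total = 6, yield 6
  elem=4: total = 10, yield 10
Therefore output = [1, 3, 6, 10].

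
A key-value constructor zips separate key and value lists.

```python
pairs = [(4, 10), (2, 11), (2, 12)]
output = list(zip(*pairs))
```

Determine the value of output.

Step 1: zip(*pairs) transposes: unzips [(4, 10), (2, 11), (2, 12)] into separate sequences.
Step 2: First elements: (4, 2, 2), second elements: (10, 11, 12).
Therefore output = [(4, 2, 2), (10, 11, 12)].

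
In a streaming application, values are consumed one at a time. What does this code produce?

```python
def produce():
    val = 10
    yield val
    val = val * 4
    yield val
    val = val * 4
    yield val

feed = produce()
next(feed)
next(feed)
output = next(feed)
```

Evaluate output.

Step 1: Trace through generator execution:
  Yield 1: val starts at 10, yield 10
  Yield 2: val = 10 * 4 = 40, yield 40
  Yield 3: val = 40 * 4 = 160, yield 160
Step 2: First next() gets 10, second next() gets the second value, third next() yields 160.
Therefore output = 160.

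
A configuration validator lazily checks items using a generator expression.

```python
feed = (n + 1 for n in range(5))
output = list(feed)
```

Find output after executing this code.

Step 1: For each n in range(5), compute n+1:
  n=0: 0+1 = 1
  n=1: 1+1 = 2
  n=2: 2+1 = 3
  n=3: 3+1 = 4
  n=4: 4+1 = 5
Therefore output = [1, 2, 3, 4, 5].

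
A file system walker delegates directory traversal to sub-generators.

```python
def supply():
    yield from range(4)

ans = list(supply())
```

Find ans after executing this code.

Step 1: yield from delegates to the iterable, yielding each element.
Step 2: Collected values: [0, 1, 2, 3].
Therefore ans = [0, 1, 2, 3].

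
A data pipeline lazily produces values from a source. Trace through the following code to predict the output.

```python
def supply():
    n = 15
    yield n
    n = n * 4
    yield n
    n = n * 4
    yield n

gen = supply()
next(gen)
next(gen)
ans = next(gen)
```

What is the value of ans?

Step 1: Trace through generator execution:
  Yield 1: n starts at 15, yield 15
  Yield 2: n = 15 * 4 = 60, yield 60
  Yield 3: n = 60 * 4 = 240, yield 240
Step 2: First next() gets 15, second next() gets the second value, third next() yields 240.
Therefore ans = 240.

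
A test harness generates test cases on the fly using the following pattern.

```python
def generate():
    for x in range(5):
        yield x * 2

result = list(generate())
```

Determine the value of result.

Step 1: For each x in range(5), yield x * 2:
  x=0: yield 0 * 2 = 0
  x=1: yield 1 * 2 = 2
  x=2: yield 2 * 2 = 4
  x=3: yield 3 * 2 = 6
  x=4: yield 4 * 2 = 8
Therefore result = [0, 2, 4, 6, 8].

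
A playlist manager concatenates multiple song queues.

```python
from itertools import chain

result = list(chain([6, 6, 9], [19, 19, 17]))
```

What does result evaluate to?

Step 1: chain() concatenates iterables: [6, 6, 9] + [19, 19, 17].
Therefore result = [6, 6, 9, 19, 19, 17].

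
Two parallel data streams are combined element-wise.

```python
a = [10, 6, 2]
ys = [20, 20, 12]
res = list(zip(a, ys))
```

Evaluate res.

Step 1: zip pairs elements at same index:
  Index 0: (10, 20)
  Index 1: (6, 20)
  Index 2: (2, 12)
Therefore res = [(10, 20), (6, 20), (2, 12)].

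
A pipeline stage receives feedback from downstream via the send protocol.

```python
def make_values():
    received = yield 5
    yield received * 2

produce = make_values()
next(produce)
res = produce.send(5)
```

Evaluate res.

Step 1: next(produce) advances to first yield, producing 5.
Step 2: send(5) resumes, received = 5.
Step 3: yield received * 2 = 5 * 2 = 10.
Therefore res = 10.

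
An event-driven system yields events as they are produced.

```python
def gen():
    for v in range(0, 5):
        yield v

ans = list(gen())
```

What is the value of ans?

Step 1: The generator yields each value from range(0, 5).
Step 2: list() consumes all yields: [0, 1, 2, 3, 4].
Therefore ans = [0, 1, 2, 3, 4].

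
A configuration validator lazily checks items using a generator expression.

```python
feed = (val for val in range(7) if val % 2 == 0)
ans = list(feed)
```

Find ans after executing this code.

Step 1: Filter range(7) keeping only even values:
  val=0: even, included
  val=1: odd, excluded
  val=2: even, included
  val=3: odd, excluded
  val=4: even, included
  val=5: odd, excluded
  val=6: even, included
Therefore ans = [0, 2, 4, 6].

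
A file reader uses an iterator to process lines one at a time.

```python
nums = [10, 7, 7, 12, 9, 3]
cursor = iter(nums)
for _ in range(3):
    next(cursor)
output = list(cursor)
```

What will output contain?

Step 1: Create iterator over [10, 7, 7, 12, 9, 3].
Step 2: Advance 3 positions (consuming [10, 7, 7]).
Step 3: list() collects remaining elements: [12, 9, 3].
Therefore output = [12, 9, 3].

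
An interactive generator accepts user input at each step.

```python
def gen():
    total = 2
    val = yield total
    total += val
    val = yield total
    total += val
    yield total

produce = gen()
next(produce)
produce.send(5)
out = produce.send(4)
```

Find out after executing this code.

Step 1: next() -> yield total=2.
Step 2: send(5) -> val=5, total = 2+5 = 7, yield 7.
Step 3: send(4) -> val=4, total = 7+4 = 11, yield 11.
Therefore out = 11.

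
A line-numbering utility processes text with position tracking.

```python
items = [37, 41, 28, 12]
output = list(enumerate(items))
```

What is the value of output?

Step 1: enumerate pairs each element with its index:
  (0, 37)
  (1, 41)
  (2, 28)
  (3, 12)
Therefore output = [(0, 37), (1, 41), (2, 28), (3, 12)].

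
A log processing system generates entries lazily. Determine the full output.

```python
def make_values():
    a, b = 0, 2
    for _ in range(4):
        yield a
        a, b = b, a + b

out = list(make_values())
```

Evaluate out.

Step 1: Fibonacci-like sequence starting with a=0, b=2:
  Iteration 1: yield a=0, then a,b = 2,2
  Iteration 2: yield a=2, then a,b = 2,4
  Iteration 3: yield a=2, then a,b = 4,6
  Iteration 4: yield a=4, then a,b = 6,10
Therefore out = [0, 2, 2, 4].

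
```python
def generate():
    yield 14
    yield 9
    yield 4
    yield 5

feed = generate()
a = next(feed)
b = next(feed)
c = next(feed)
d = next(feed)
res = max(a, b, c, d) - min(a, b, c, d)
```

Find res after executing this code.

Step 1: Create generator and consume all values:
  a = next(feed) = 14
  b = next(feed) = 9
  c = next(feed) = 4
  d = next(feed) = 5
Step 2: max = 14, min = 4, res = 14 - 4 = 10.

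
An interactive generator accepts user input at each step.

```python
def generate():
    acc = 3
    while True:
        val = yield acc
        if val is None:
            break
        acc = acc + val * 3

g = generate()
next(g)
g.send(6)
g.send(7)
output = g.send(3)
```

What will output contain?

Step 1: next() -> yield acc=3.
Step 2: send(6) -> val=6, acc = 3 + 6*3 = 21, yield 21.
Step 3: send(7) -> val=7, acc = 21 + 7*3 = 42, yield 42.
Step 4: send(3) -> val=3, acc = 42 + 3*3 = 51, yield 51.
Therefore output = 51.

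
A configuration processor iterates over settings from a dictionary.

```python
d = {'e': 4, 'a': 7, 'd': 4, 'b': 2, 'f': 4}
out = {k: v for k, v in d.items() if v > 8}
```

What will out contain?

Step 1: Filter items where value > 8:
  'e': 4 <= 8: removed
  'a': 7 <= 8: removed
  'd': 4 <= 8: removed
  'b': 2 <= 8: removed
  'f': 4 <= 8: removed
Therefore out = {}.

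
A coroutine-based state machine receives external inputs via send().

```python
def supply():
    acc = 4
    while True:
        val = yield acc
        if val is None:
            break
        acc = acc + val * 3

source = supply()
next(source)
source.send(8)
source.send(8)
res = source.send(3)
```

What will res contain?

Step 1: next() -> yield acc=4.
Step 2: send(8) -> val=8, acc = 4 + 8*3 = 28, yield 28.
Step 3: send(8) -> val=8, acc = 28 + 8*3 = 52, yield 52.
Step 4: send(3) -> val=3, acc = 52 + 3*3 = 61, yield 61.
Therefore res = 61.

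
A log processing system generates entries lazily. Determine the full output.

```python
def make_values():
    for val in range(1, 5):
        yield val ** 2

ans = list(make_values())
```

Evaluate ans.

Step 1: For each val in range(1, 5), yield val**2:
  val=1: yield 1**2 = 1
  val=2: yield 2**2 = 4
  val=3: yield 3**2 = 9
  val=4: yield 4**2 = 16
Therefore ans = [1, 4, 9, 16].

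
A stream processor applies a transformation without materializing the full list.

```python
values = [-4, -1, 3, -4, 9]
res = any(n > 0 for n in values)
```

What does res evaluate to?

Step 1: Check n > 0 for each element in [-4, -1, 3, -4, 9]:
  -4 > 0: False
  -1 > 0: False
  3 > 0: True
  -4 > 0: False
  9 > 0: True
Step 2: any() returns True.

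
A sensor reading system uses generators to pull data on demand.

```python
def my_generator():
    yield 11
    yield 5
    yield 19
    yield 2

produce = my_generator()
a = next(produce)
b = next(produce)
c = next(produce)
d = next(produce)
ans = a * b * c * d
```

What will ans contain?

Step 1: Create generator and consume all values:
  a = next(produce) = 11
  b = next(produce) = 5
  c = next(produce) = 19
  d = next(produce) = 2
Step 2: ans = 11 * 5 * 19 * 2 = 2090.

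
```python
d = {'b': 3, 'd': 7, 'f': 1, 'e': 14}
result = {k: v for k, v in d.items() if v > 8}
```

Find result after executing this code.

Step 1: Filter items where value > 8:
  'b': 3 <= 8: removed
  'd': 7 <= 8: removed
  'f': 1 <= 8: removed
  'e': 14 > 8: kept
Therefore result = {'e': 14}.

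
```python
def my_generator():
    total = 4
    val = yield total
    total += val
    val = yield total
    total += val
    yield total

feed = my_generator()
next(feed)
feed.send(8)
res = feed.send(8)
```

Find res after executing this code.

Step 1: next() -> yield total=4.
Step 2: send(8) -> val=8, total = 4+8 = 12, yield 12.
Step 3: send(8) -> val=8, total = 12+8 = 20, yield 20.
Therefore res = 20.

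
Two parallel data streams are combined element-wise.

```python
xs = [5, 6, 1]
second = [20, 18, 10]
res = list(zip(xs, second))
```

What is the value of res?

Step 1: zip pairs elements at same index:
  Index 0: (5, 20)
  Index 1: (6, 18)
  Index 2: (1, 10)
Therefore res = [(5, 20), (6, 18), (1, 10)].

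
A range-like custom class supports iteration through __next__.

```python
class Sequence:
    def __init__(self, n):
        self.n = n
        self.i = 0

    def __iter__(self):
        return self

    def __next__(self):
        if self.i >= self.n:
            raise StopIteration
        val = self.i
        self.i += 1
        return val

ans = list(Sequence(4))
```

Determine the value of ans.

Step 1: Sequence(4) creates an iterator counting 0 to 3.
Step 2: list() consumes all values: [0, 1, 2, 3].
Therefore ans = [0, 1, 2, 3].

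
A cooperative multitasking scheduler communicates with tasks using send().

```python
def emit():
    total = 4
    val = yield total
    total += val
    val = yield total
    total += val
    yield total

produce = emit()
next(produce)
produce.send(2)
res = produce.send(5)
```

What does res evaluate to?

Step 1: next() -> yield total=4.
Step 2: send(2) -> val=2, total = 4+2 = 6, yield 6.
Step 3: send(5) -> val=5, total = 6+5 = 11, yield 11.
Therefore res = 11.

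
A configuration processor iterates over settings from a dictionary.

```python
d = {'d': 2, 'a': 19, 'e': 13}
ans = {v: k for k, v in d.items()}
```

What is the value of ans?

Step 1: Invert dict (swap keys and values):
  'd': 2 -> 2: 'd'
  'a': 19 -> 19: 'a'
  'e': 13 -> 13: 'e'
Therefore ans = {2: 'd', 19: 'a', 13: 'e'}.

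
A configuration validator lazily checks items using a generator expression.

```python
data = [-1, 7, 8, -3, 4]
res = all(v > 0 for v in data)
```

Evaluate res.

Step 1: Check v > 0 for each element in [-1, 7, 8, -3, 4]:
  -1 > 0: False
  7 > 0: True
  8 > 0: True
  -3 > 0: False
  4 > 0: True
Step 2: all() returns False.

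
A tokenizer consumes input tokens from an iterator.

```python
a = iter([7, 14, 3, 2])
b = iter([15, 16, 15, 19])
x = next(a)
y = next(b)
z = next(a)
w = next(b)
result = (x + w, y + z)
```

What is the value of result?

Step 1: a iterates [7, 14, 3, 2], b iterates [15, 16, 15, 19].
Step 2: x = next(a) = 7, y = next(b) = 15.
Step 3: z = next(a) = 14, w = next(b) = 16.
Step 4: result = (7 + 16, 15 + 14) = (23, 29).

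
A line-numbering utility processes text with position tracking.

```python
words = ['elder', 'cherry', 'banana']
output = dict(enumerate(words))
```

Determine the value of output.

Step 1: enumerate pairs indices with words:
  0 -> 'elder'
  1 -> 'cherry'
  2 -> 'banana'
Therefore output = {0: 'elder', 1: 'cherry', 2: 'banana'}.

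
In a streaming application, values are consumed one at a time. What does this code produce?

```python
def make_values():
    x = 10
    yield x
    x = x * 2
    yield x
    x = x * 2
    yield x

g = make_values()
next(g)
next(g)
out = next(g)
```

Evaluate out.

Step 1: Trace through generator execution:
  Yield 1: x starts at 10, yield 10
  Yield 2: x = 10 * 2 = 20, yield 20
  Yield 3: x = 20 * 2 = 40, yield 40
Step 2: First next() gets 10, second next() gets the second value, third next() yields 40.
Therefore out = 40.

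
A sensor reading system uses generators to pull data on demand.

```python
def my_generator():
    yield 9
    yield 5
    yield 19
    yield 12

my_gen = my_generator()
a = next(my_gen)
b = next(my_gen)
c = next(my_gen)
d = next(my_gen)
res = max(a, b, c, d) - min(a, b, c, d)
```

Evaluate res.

Step 1: Create generator and consume all values:
  a = next(my_gen) = 9
  b = next(my_gen) = 5
  c = next(my_gen) = 19
  d = next(my_gen) = 12
Step 2: max = 19, min = 5, res = 19 - 5 = 14.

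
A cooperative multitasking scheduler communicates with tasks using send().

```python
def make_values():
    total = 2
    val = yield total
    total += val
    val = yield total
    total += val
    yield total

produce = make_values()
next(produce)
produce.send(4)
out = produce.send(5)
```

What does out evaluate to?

Step 1: next() -> yield total=2.
Step 2: send(4) -> val=4, total = 2+4 = 6, yield 6.
Step 3: send(5) -> val=5, total = 6+5 = 11, yield 11.
Therefore out = 11.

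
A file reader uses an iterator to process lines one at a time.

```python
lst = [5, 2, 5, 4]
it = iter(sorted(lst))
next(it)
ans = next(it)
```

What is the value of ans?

Step 1: sorted([5, 2, 5, 4]) = [2, 4, 5, 5].
Step 2: Create iterator and skip 1 elements.
Step 3: next() returns 4.
Therefore ans = 4.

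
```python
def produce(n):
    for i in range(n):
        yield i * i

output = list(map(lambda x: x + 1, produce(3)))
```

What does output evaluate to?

Step 1: produce(3) yields squares: [0, 1, 4].
Step 2: map adds 1 to each: [1, 2, 5].
Therefore output = [1, 2, 5].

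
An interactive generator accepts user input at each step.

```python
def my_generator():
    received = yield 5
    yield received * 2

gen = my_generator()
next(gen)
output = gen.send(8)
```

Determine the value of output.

Step 1: next(gen) advances to first yield, producing 5.
Step 2: send(8) resumes, received = 8.
Step 3: yield received * 2 = 8 * 2 = 16.
Therefore output = 16.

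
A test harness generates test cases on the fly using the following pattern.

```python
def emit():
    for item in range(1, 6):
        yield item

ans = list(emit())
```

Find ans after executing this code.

Step 1: The generator yields each value from range(1, 6).
Step 2: list() consumes all yields: [1, 2, 3, 4, 5].
Therefore ans = [1, 2, 3, 4, 5].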